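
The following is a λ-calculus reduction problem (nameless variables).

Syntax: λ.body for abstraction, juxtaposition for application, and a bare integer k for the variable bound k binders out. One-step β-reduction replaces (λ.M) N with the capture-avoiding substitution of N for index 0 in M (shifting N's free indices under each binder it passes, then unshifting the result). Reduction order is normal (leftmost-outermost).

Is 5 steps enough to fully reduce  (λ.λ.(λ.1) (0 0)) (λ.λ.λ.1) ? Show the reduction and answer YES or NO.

  start: (λ.λ.(λ.1) (0 0)) (λ.λ.λ.1)
  step 1: λ.(λ.1) (0 0)
  step 2: λ.0

Answer: YES — reaches normal form λ.0 in 2 ≤ 5 steps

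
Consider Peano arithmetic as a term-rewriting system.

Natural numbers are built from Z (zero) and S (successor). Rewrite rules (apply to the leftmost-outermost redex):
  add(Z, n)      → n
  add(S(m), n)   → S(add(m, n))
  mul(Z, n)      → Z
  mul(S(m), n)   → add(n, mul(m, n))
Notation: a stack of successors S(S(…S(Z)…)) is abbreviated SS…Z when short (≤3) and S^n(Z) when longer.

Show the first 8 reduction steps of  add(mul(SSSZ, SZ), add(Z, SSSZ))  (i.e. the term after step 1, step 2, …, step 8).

Answer: after 8 steps: S(S(add(mul(SZ, SZ), add(Z, SSSZ))))

Working:
  start: add(mul(SSSZ, SZ), add(Z, SSSZ))
  [1] add(add(SZ, mul(SSZ, SZ)), add(Z, SSSZ))
  [2] add(S(add(Z, mul(SSZ, SZ))), add(Z, SSSZ))
  [3] S(add(add(Z, mul(SSZ, SZ)), add(Z, SSSZ)))
  [4] S(add(mul(SSZ, SZ), add(Z, SSSZ)))
  [5] S(add(add(SZ, mul(SZ, SZ)), add(Z, SSSZ)))
  [6] S(add(S(add(Z, mul(SZ, SZ))), add(Z, SSSZ)))
  [7] S(S(add(add(Z, mul(SZ, SZ)), add(Z, SSSZ))))
  [8] S(S(add(mul(SZ, SZ), add(Z, SSSZ))))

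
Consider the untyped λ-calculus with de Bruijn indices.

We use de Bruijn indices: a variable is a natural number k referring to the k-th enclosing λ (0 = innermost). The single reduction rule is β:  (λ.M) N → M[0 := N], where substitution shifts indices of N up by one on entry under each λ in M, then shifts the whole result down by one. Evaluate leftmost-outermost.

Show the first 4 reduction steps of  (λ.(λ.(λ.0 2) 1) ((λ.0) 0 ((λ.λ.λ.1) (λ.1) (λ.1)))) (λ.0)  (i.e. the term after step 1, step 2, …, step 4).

  start: (λ.(λ.(λ.0 2) 1) ((λ.0) 0 ((λ.λ.λ.1) (λ.1) (λ.1)))) (λ.0)
  step 1: (λ.(λ.0 (λ.0)) (λ.0)) ((λ.0) (λ.0) ((λ.λ.λ.1) (λ.λ.0) (λ.λ.0)))
  step 2: (λ.0 (λ.0)) (λ.0)
  step 3: (λ.0) (λ.0)
  step 4: λ.0

Answer: after 4 steps: λ.0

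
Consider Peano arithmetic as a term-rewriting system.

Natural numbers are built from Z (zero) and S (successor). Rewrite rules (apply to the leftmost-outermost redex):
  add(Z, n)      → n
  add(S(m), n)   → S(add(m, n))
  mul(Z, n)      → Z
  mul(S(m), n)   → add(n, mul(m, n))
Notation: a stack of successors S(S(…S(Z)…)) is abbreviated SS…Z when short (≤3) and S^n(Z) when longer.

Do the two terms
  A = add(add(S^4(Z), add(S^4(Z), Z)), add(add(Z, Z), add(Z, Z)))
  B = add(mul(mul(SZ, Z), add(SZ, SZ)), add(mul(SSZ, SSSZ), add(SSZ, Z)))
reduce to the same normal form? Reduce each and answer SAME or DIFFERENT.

Answer: SAME — A ⇓ S^8(Z), B ⇓ S^8(Z)

Derivation:
Term A:
  start: add(add(S^4(Z), add(S^4(Z), Z)), add(add(Z, Z), add(Z, Z)))
  step 1: add(S(add(SSSZ, add(S^4(Z), Z))), add(add(Z, Z), add(Z, Z)))
  step 2: S(add(add(SSSZ, add(S^4(Z), Z)), add(add(Z, Z), add(Z, Z))))
  step 3: S(add(S(add(SSZ, add(S^4(Z), Z))), add(add(Z, Z), add(Z, Z))))
  step 4: S(S(add(add(SSZ, add(S^4(Z), Z)), add(add(Z, Z), add(Z, Z)))))
  step 5: S(S(add(S(add(SZ, add(S^4(Z), Z))), add(add(Z, Z), add(Z, Z)))))
  step 6: S(S(S(add(add(SZ, add(S^4(Z), Z)), add(add(Z, Z), add(Z, Z))))))
  step 7: S(S(S(add(S(add(Z, add(S^4(Z), Z))), add(add(Z, Z), add(Z, Z))))))
  step 8: S(S(S(S(add(add(Z, add(S^4(Z), Z)), add(add(Z, Z), add(Z, Z)))))))
  step 9: S(S(S(S(add(add(S^4(Z), Z), add(add(Z, Z), add(Z, Z)))))))
  step 10: S(S(S(S(add(S(add(SSSZ, Z)), add(add(Z, Z), add(Z, Z)))))))
  step 11: S(S(S(S(S(add(add(SSSZ, Z), add(add(Z, Z), add(Z, Z))))))))
  step 12: S(S(S(S(S(add(S(add(SSZ, Z)), add(add(Z, Z), add(Z, Z))))))))
  step 13: S(S(S(S(S(S(add(add(SSZ, Z), add(add(Z, Z), add(Z, Z)))))))))
  step 14: S(S(S(S(S(S(add(S(add(SZ, Z)), add(add(Z, Z), add(Z, Z)))))))))
  step 15: S(S(S(S(S(S(S(add(add(SZ, Z), add(add(Z, Z), add(Z, Z))))))))))
  step 16: S(S(S(S(S(S(S(add(S(add(Z, Z)), add(add(Z, Z), add(Z, Z))))))))))
  step 17: S(S(S(S(S(S(S(S(add(add(Z, Z), add(add(Z, Z), add(Z, Z)))))))))))
  step 18: S(S(S(S(S(S(S(S(add(Z, add(add(Z, Z), add(Z, Z)))))))))))
  step 19: S(S(S(S(S(S(S(S(add(add(Z, Z), add(Z, Z))))))))))
  step 20: S(S(S(S(S(S(S(S(add(Z, add(Z, Z))))))))))
  step 21: S(S(S(S(S(S(S(S(add(Z, Z)))))))))
  step 22: S^8(Z)

Term B:
  start: add(mul(mul(SZ, Z), add(SZ, SZ)), add(mul(SSZ, SSSZ), add(SSZ, Z)))
  step 1: add(mul(add(Z, mul(Z, Z)), add(SZ, SZ)), add(mul(SSZ, SSSZ), add(SSZ, Z)))
  step 2: add(mul(mul(Z, Z), add(SZ, SZ)), add(mul(SSZ, SSSZ), add(SSZ, Z)))
  step 3: add(mul(Z, add(SZ, SZ)), add(mul(SSZ, SSSZ), add(SSZ, Z)))
  step 4: add(Z, add(mul(SSZ, SSSZ), add(SSZ, Z)))
  step 5: add(mul(SSZ, SSSZ), add(SSZ, Z))
  step 6: add(add(SSSZ, mul(SZ, SSSZ)), add(SSZ, Z))
  step 7: add(S(add(SSZ, mul(SZ, SSSZ))), add(SSZ, Z))
  step 8: S(add(add(SSZ, mul(SZ, SSSZ)), add(SSZ, Z)))
  step 9: S(add(S(add(SZ, mul(SZ, SSSZ))), add(SSZ, Z)))
  step 10: S(S(add(add(SZ, mul(SZ, SSSZ)), add(SSZ, Z))))
  step 11: S(S(add(S(add(Z, mul(SZ, SSSZ))), add(SSZ, Z))))
  step 12: S(S(S(add(add(Z, mul(SZ, SSSZ)), add(SSZ, Z)))))
  step 13: S(S(S(add(mul(SZ, SSSZ), add(SSZ, Z)))))
  step 14: S(S(S(add(add(SSSZ, mul(Z, SSSZ)), add(SSZ, Z)))))
  step 15: S(S(S(add(S(add(SSZ, mul(Z, SSSZ))), add(SSZ, Z)))))
  step 16: S(S(S(S(add(add(SSZ, mul(Z, SSSZ)), add(SSZ, Z))))))
  step 17: S(S(S(S(add(S(add(SZ, mul(Z, SSSZ))), add(SSZ, Z))))))
  step 18: S(S(S(S(S(add(add(SZ, mul(Z, SSSZ)), add(SSZ, Z)))))))
  step 19: S(S(S(S(S(add(S(add(Z, mul(Z, SSSZ))), add(SSZ, Z)))))))
  step 20: S(S(S(S(S(S(add(add(Z, mul(Z, SSSZ)), add(SSZ, Z))))))))
  step 21: S(S(S(S(S(S(add(mul(Z, SSSZ), add(SSZ, Z))))))))
  step 22: S(S(S(S(S(S(add(Z, add(SSZ, Z))))))))
  step 23: S(S(S(S(S(S(add(SSZ, Z)))))))
  step 24: S(S(S(S(S(S(S(add(SZ, Z))))))))
  step 25: S(S(S(S(S(S(S(S(add(Z, Z)))))))))
  step 26: S^8(Z)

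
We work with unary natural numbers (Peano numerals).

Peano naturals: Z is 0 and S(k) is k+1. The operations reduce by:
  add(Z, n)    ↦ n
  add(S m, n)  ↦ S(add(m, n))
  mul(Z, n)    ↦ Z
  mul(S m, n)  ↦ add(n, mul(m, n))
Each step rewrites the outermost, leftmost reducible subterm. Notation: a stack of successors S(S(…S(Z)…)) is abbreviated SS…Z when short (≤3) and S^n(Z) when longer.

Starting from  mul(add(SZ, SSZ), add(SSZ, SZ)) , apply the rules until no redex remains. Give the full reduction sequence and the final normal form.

Answer: normal form = S^9(Z)  (in 27 steps)

Derivation:
  start: mul(add(SZ, SSZ), add(SSZ, SZ))
  step 1: mul(S(add(Z, SSZ)), add(SSZ, SZ))
  step 2: add(add(SSZ, SZ), mul(add(Z, SSZ), add(SSZ, SZ)))
  step 3: add(S(add(SZ, SZ)), mul(add(Z, SSZ), add(SSZ, SZ)))
  step 4: S(add(add(SZ, SZ), mul(add(Z, SSZ), add(SSZ, SZ))))
  step 5: S(add(S(add(Z, SZ)), mul(add(Z, SSZ), add(SSZ, SZ))))
  step 6: S(S(add(add(Z, SZ), mul(add(Z, SSZ), add(SSZ, SZ)))))
  step 7: S(S(add(SZ, mul(add(Z, SSZ), add(SSZ, SZ)))))
  step 8: S(S(S(add(Z, mul(add(Z, SSZ), add(SSZ, SZ))))))
  step 9: S(S(S(mul(add(Z, SSZ), add(SSZ, SZ)))))
  step 10: S(S(S(mul(SSZ, add(SSZ, SZ)))))
  step 11: S(S(S(add(add(SSZ, SZ), mul(SZ, add(SSZ, SZ))))))
  step 12: S(S(S(add(S(add(SZ, SZ)), mul(SZ, add(SSZ, SZ))))))
  step 13: S(S(S(S(add(add(SZ, SZ), mul(SZ, add(SSZ, SZ)))))))
  step 14: S(S(S(S(add(S(add(Z, SZ)), mul(SZ, add(SSZ, SZ)))))))
  step 15: S(S(S(S(S(add(add(Z, SZ), mul(SZ, add(SSZ, SZ))))))))
  step 16: S(S(S(S(S(add(SZ, mul(SZ, add(SSZ, SZ))))))))
  step 17: S(S(S(S(S(S(add(Z, mul(SZ, add(SSZ, SZ)))))))))
  step 18: S(S(S(S(S(S(mul(SZ, add(SSZ, SZ))))))))
  step 19: S(S(S(S(S(S(add(add(SSZ, SZ), mul(Z, add(SSZ, SZ)))))))))
  step 20: S(S(S(S(S(S(add(S(add(SZ, SZ)), mul(Z, add(SSZ, SZ)))))))))
  step 21: S(S(S(S(S(S(S(add(add(SZ, SZ), mul(Z, add(SSZ, SZ))))))))))
  step 22: S(S(S(S(S(S(S(add(S(add(Z, SZ)), mul(Z, add(SSZ, SZ))))))))))
  step 23: S(S(S(S(S(S(S(S(add(add(Z, SZ), mul(Z, add(SSZ, SZ)))))))))))
  step 24: S(S(S(S(S(S(S(S(add(SZ, mul(Z, add(SSZ, SZ)))))))))))
  step 25: S(S(S(S(S(S(S(S(S(add(Z, mul(Z, add(SSZ, SZ))))))))))))
  step 26: S(S(S(S(S(S(S(S(S(mul(Z, add(SSZ, SZ)))))))))))
  step 27: S^9(Z)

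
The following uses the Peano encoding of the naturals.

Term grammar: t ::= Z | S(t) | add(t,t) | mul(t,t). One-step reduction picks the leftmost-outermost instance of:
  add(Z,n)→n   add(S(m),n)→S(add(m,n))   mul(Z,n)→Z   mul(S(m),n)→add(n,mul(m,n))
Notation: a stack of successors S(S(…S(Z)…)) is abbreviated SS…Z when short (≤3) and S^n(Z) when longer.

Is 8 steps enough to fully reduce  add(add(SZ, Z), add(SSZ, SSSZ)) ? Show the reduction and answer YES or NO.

Answer: YES — reaches normal form S^6(Z) in 7 ≤ 8 steps

Working:
  start: add(add(SZ, Z), add(SSZ, SSSZ))
  →1  add(S(add(Z, Z)), add(SSZ, SSSZ))
  →2  S(add(add(Z, Z), add(SSZ, SSSZ)))
  →3  S(add(Z, add(SSZ, SSSZ)))
  →4  S(add(SSZ, SSSZ))
  →5  S(S(add(SZ, SSSZ)))
  →6  S(S(S(add(Z, SSSZ))))
  →7  S^6(Z)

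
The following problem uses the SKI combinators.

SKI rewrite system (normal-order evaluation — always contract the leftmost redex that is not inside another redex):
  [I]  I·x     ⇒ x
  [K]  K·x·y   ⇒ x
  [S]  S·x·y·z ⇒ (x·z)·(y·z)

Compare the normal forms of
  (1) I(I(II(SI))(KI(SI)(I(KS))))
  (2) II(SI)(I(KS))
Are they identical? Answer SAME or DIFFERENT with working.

Term A:
  start: I(I(II(SI))(KI(SI)(I(KS))))
  →1  I(II(SI))(KI(SI)(I(KS)))
  →2  II(SI)(KI(SI)(I(KS)))
  →3  I(SI)(KI(SI)(I(KS)))
  →4  SI(KI(SI)(I(KS)))
  →5  SI(I(I(KS)))
  →6  SI(I(KS))
  →7  SI(KS)

Term B:
  start: II(SI)(I(KS))
  →1  I(SI)(I(KS))
  →2  SI(I(KS))
  →3  SI(KS)

Answer: SAME — A ⇓ SI(KS), B ⇓ SI(KS)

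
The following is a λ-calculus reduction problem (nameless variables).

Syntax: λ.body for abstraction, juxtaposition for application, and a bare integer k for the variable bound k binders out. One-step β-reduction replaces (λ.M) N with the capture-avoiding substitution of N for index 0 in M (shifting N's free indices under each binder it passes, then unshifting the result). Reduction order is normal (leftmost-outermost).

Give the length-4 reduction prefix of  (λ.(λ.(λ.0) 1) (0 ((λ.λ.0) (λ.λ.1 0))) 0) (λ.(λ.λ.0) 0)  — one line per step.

Answer: after 4 steps: (λ.λ.0) (λ.(λ.λ.0) 0)

Derivation:
  start: (λ.(λ.(λ.0) 1) (0 ((λ.λ.0) (λ.λ.1 0))) 0) (λ.(λ.λ.0) 0)
  →1  (λ.(λ.0) (λ.(λ.λ.0) 0)) ((λ.(λ.λ.0) 0) ((λ.λ.0) (λ.λ.1 0))) (λ.(λ.λ.0) 0)
  →2  (λ.0) (λ.(λ.λ.0) 0) (λ.(λ.λ.0) 0)
  →3  (λ.(λ.λ.0) 0) (λ.(λ.λ.0) 0)
  →4  (λ.λ.0) (λ.(λ.λ.0) 0)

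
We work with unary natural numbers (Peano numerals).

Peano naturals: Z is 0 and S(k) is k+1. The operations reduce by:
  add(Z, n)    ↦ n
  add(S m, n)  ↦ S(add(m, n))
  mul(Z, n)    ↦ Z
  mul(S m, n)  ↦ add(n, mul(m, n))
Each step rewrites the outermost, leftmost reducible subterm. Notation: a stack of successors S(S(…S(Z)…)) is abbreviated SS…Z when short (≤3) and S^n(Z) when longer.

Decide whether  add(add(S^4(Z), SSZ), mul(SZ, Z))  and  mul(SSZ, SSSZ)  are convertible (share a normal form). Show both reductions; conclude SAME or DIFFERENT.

Term A:
  start: add(add(S^4(Z), SSZ), mul(SZ, Z))
  step 1: add(S(add(SSSZ, SSZ)), mul(SZ, Z))
  step 2: S(add(add(SSSZ, SSZ), mul(SZ, Z)))
  step 3: S(add(S(add(SSZ, SSZ)), mul(SZ, Z)))
  step 4: S(S(add(add(SSZ, SSZ), mul(SZ, Z))))
  step 5: S(S(add(S(add(SZ, SSZ)), mul(SZ, Z))))
  step 6: S(S(S(add(add(SZ, SSZ), mul(SZ, Z)))))
  step 7: S(S(S(add(S(add(Z, SSZ)), mul(SZ, Z)))))
  step 8: S(S(S(S(add(add(Z, SSZ), mul(SZ, Z))))))
  step 9: S(S(S(S(add(SSZ, mul(SZ, Z))))))
  step 10: S(S(S(S(S(add(SZ, mul(SZ, Z)))))))
  step 11: S(S(S(S(S(S(add(Z, mul(SZ, Z))))))))
  step 12: S(S(S(S(S(S(mul(SZ, Z)))))))
  step 13: S(S(S(S(S(S(add(Z, mul(Z, Z))))))))
  step 14: S(S(S(S(S(S(mul(Z, Z)))))))
  step 15: S^6(Z)

Term B:
  start: mul(SSZ, SSSZ)
  step 1: add(SSSZ, mul(SZ, SSSZ))
  step 2: S(add(SSZ, mul(SZ, SSSZ)))
  step 3: S(S(add(SZ, mul(SZ, SSSZ))))
  step 4: S(S(S(add(Z, mul(SZ, SSSZ)))))
  step 5: S(S(S(mul(SZ, SSSZ))))
  step 6: S(S(S(add(SSSZ, mul(Z, SSSZ)))))
  step 7: S(S(S(S(add(SSZ, mul(Z, SSSZ))))))
  step 8: S(S(S(S(S(add(SZ, mul(Z, SSSZ)))))))
  step 9: S(S(S(S(S(S(add(Z, mul(Z, SSSZ))))))))
  step 10: S(S(S(S(S(S(mul(Z, SSSZ)))))))
  step 11: S^6(Z)

Answer: SAME — A ⇓ S^6(Z), B ⇓ S^6(Z)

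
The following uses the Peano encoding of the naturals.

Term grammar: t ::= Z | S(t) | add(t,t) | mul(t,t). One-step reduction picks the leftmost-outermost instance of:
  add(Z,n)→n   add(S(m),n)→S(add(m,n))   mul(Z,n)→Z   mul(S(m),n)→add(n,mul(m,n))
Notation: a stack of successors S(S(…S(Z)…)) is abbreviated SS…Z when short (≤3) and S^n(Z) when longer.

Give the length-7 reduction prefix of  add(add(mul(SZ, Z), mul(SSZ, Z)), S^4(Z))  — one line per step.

  start: add(add(mul(SZ, Z), mul(SSZ, Z)), S^4(Z))
  step 1: add(add(add(Z, mul(Z, Z)), mul(SSZ, Z)), S^4(Z))
  step 2: add(add(mul(Z, Z), mul(SSZ, Z)), S^4(Z))
  step 3: add(add(Z, mul(SSZ, Z)), S^4(Z))
  step 4: add(mul(SSZ, Z), S^4(Z))
  step 5: add(add(Z, mul(SZ, Z)), S^4(Z))
  step 6: add(mul(SZ, Z), S^4(Z))
  step 7: add(add(Z, mul(Z, Z)), S^4(Z))

Answer: after 7 steps: add(add(Z, mul(Z, Z)), S^4(Z))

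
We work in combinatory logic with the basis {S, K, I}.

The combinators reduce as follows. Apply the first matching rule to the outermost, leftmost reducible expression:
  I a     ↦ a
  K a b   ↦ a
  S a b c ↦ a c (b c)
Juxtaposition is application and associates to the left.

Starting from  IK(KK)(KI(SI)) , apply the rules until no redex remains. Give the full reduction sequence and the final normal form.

  start: IK(KK)(KI(SI))
  step 1: K(KK)(KI(SI))
  step 2: KK

Answer: normal form = KK  (in 2 steps)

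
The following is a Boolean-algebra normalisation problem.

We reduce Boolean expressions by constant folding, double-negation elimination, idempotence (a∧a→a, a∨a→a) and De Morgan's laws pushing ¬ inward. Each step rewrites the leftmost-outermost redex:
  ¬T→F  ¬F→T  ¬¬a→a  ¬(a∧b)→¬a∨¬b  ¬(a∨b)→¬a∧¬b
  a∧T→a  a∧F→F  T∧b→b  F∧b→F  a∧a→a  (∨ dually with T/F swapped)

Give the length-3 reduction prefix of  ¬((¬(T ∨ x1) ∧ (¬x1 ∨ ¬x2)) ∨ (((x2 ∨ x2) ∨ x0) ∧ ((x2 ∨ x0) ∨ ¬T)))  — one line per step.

Answer: after 3 steps: ((T ∨ x1) ∨ ¬(¬x1 ∨ ¬x2)) ∧ ¬(((x2 ∨ x2) ∨ x0) ∧ ((x2 ∨ x0) ∨ ¬T))

Working:
  start: ¬((¬(T ∨ x1) ∧ (¬x1 ∨ ¬x2)) ∨ (((x2 ∨ x2) ∨ x0) ∧ ((x2 ∨ x0) ∨ ¬T)))
  →1  ¬(¬(T ∨ x1) ∧ (¬x1 ∨ ¬x2)) ∧ ¬(((x2 ∨ x2) ∨ x0) ∧ ((x2 ∨ x0) ∨ ¬T))
  →2  (¬¬(T ∨ x1) ∨ ¬(¬x1 ∨ ¬x2)) ∧ ¬(((x2 ∨ x2) ∨ x0) ∧ ((x2 ∨ x0) ∨ ¬T))
  →3  ((T ∨ x1) ∨ ¬(¬x1 ∨ ¬x2)) ∧ ¬(((x2 ∨ x2) ∨ x0) ∧ ((x2 ∨ x0) ∨ ¬T))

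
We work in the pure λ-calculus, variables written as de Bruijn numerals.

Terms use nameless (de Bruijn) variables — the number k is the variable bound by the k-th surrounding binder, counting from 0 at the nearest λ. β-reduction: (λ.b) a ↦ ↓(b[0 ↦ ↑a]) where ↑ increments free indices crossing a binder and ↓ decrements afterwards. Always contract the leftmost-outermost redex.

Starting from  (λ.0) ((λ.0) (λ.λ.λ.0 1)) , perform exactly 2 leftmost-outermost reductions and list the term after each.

Answer: after 2 steps: λ.λ.λ.0 1

Reduction:
  start: (λ.0) ((λ.0) (λ.λ.λ.0 1))
  step 1: (λ.0) (λ.λ.λ.0 1)
  step 2: λ.λ.λ.0 1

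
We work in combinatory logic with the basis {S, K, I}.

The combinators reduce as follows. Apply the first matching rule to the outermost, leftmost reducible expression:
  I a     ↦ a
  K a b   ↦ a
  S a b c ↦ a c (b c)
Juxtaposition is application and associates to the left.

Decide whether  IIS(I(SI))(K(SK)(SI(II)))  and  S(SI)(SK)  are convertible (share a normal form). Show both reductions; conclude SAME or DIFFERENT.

Term A:
  start: IIS(I(SI))(K(SK)(SI(II)))
  [1] IS(I(SI))(K(SK)(SI(II)))
  [2] S(I(SI))(K(SK)(SI(II)))
  [3] S(SI)(K(SK)(SI(II)))
  [4] S(SI)(SK)

Term B:
  start: S(SI)(SK)

Answer: SAME — A ⇓ S(SI)(SK), B ⇓ S(SI)(SK)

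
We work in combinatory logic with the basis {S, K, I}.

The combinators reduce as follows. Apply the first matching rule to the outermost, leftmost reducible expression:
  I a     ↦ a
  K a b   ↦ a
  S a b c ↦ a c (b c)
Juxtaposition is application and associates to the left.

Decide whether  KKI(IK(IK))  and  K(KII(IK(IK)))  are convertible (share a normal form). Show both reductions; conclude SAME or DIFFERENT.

Term A:
  start: KKI(IK(IK))
  step 1: K(IK(IK))
  step 2: K(K(IK))
  step 3: K(KK)

Term B:
  start: K(KII(IK(IK)))
  step 1: K(I(IK(IK)))
  step 2: K(IK(IK))
  step 3: K(K(IK))
  step 4: K(KK)

Answer: SAME — A ⇓ K(KK), B ⇓ K(KK)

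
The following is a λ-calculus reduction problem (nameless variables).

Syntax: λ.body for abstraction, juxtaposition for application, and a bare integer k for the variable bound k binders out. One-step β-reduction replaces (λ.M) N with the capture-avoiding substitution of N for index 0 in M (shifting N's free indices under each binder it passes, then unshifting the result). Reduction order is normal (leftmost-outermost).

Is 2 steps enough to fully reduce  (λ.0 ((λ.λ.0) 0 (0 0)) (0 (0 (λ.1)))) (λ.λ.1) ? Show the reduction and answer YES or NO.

Answer: NO — after 2 steps the term is (λ.(λ.λ.0) (λ.λ.1) ((λ.λ.1) (λ.λ.1))) ((λ.λ.1) ((λ.λ.1) (λ.λ.λ.1))), not yet normal

Reduction:
  start: (λ.0 ((λ.λ.0) 0 (0 0)) (0 (0 (λ.1)))) (λ.λ.1)
  →1  (λ.λ.1) ((λ.λ.0) (λ.λ.1) ((λ.λ.1) (λ.λ.1))) ((λ.λ.1) ((λ.λ.1) (λ.λ.λ.1)))
  →2  (λ.(λ.λ.0) (λ.λ.1) ((λ.λ.1) (λ.λ.1))) ((λ.λ.1) ((λ.λ.1) (λ.λ.λ.1)))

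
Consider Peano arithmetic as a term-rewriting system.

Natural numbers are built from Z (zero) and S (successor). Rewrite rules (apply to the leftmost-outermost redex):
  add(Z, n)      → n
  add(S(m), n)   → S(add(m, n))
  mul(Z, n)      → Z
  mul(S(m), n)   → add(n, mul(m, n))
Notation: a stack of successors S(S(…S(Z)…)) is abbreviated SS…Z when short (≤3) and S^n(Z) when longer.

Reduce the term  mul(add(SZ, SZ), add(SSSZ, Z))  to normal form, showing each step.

  start: mul(add(SZ, SZ), add(SSSZ, Z))
  step 1: mul(S(add(Z, SZ)), add(SSSZ, Z))
  step 2: add(add(SSSZ, Z), mul(add(Z, SZ), add(SSSZ, Z)))
  step 3: add(S(add(SSZ, Z)), mul(add(Z, SZ), add(SSSZ, Z)))
  step 4: S(add(add(SSZ, Z), mul(add(Z, SZ), add(SSSZ, Z))))
  step 5: S(add(S(add(SZ, Z)), mul(add(Z, SZ), add(SSSZ, Z))))
  step 6: S(S(add(add(SZ, Z), mul(add(Z, SZ), add(SSSZ, Z)))))
  step 7: S(S(add(S(add(Z, Z)), mul(add(Z, SZ), add(SSSZ, Z)))))
  step 8: S(S(S(add(add(Z, Z), mul(add(Z, SZ), add(SSSZ, Z))))))
  step 9: S(S(S(add(Z, mul(add(Z, SZ), add(SSSZ, Z))))))
  step 10: S(S(S(mul(add(Z, SZ), add(SSSZ, Z)))))
  step 11: S(S(S(mul(SZ, add(SSSZ, Z)))))
  step 12: S(S(S(add(add(SSSZ, Z), mul(Z, add(SSSZ, Z))))))
  step 13: S(S(S(add(S(add(SSZ, Z)), mul(Z, add(SSSZ, Z))))))
  step 14: S(S(S(S(add(add(SSZ, Z), mul(Z, add(SSSZ, Z)))))))
  step 15: S(S(S(S(add(S(add(SZ, Z)), mul(Z, add(SSSZ, Z)))))))
  step 16: S(S(S(S(S(add(add(SZ, Z), mul(Z, add(SSSZ, Z))))))))
  step 17: S(S(S(S(S(add(S(add(Z, Z)), mul(Z, add(SSSZ, Z))))))))
  step 18: S(S(S(S(S(S(add(add(Z, Z), mul(Z, add(SSSZ, Z)))))))))
  step 19: S(S(S(S(S(S(add(Z, mul(Z, add(SSSZ, Z)))))))))
  step 20: S(S(S(S(S(S(mul(Z, add(SSSZ, Z))))))))
  step 21: S^6(Z)

Answer: normal form = S^6(Z)  (in 21 steps)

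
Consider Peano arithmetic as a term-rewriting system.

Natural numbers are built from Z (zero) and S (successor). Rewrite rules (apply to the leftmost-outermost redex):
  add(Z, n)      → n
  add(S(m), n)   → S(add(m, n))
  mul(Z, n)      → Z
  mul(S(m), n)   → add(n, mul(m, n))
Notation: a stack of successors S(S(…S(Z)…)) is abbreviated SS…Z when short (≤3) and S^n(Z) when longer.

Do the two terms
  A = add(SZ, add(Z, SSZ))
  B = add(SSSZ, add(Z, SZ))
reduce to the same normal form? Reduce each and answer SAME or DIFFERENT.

Answer: DIFFERENT — A ⇓ SSSZ, B ⇓ S^4(Z)

Working:
Term A:
  start: add(SZ, add(Z, SSZ))
  [1] S(add(Z, add(Z, SSZ)))
  [2] S(add(Z, SSZ))
  [3] SSSZ

Term B:
  start: add(SSSZ, add(Z, SZ))
  [1] S(add(SSZ, add(Z, SZ)))
  [2] S(S(add(SZ, add(Z, SZ))))
  [3] S(S(S(add(Z, add(Z, SZ)))))
  [4] S(S(S(add(Z, SZ))))
  [5] S^4(Z)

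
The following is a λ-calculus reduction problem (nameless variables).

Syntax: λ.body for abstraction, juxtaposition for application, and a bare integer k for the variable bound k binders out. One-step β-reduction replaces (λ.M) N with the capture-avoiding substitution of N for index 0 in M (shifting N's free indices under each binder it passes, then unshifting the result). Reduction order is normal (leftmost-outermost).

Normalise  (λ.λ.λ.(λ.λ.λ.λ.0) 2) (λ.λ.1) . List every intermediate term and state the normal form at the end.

Answer: normal form = λ.λ.λ.λ.λ.0  (in 2 steps)

Working:
  start: (λ.λ.λ.(λ.λ.λ.λ.0) 2) (λ.λ.1)
  →1  λ.λ.(λ.λ.λ.λ.0) (λ.λ.1)
  →2  λ.λ.λ.λ.λ.0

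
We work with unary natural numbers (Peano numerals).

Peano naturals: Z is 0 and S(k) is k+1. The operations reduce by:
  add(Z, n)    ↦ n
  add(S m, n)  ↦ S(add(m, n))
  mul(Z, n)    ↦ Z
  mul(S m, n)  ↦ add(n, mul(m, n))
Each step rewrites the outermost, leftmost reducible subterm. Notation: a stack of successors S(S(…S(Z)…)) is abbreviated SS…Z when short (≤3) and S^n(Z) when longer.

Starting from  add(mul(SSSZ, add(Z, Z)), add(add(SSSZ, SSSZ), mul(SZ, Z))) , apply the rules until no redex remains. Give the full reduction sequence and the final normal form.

Answer: normal form = S^6(Z)  (in 25 steps)

Derivation:
  start: add(mul(SSSZ, add(Z, Z)), add(add(SSSZ, SSSZ), mul(SZ, Z)))
  →1  add(add(add(Z, Z), mul(SSZ, add(Z, Z))), add(add(SSSZ, SSSZ), mul(SZ, Z)))
  →2  add(add(Z, mul(SSZ, add(Z, Z))), add(add(SSSZ, SSSZ), mul(SZ, Z)))
  →3  add(mul(SSZ, add(Z, Z)), add(add(SSSZ, SSSZ), mul(SZ, Z)))
  →4  add(add(add(Z, Z), mul(SZ, add(Z, Z))), add(add(SSSZ, SSSZ), mul(SZ, Z)))
  →5  add(add(Z, mul(SZ, add(Z, Z))), add(add(SSSZ, SSSZ), mul(SZ, Z)))
  →6  add(mul(SZ, add(Z, Z)), add(add(SSSZ, SSSZ), mul(SZ, Z)))
  →7  add(add(add(Z, Z), mul(Z, add(Z, Z))), add(add(SSSZ, SSSZ), mul(SZ, Z)))
  →8  add(add(Z, mul(Z, add(Z, Z))), add(add(SSSZ, SSSZ), mul(SZ, Z)))
  →9  add(mul(Z, add(Z, Z)), add(add(SSSZ, SSSZ), mul(SZ, Z)))
  →10  add(Z, add(add(SSSZ, SSSZ), mul(SZ, Z)))
  →11  add(add(SSSZ, SSSZ), mul(SZ, Z))
  →12  add(S(add(SSZ, SSSZ)), mul(SZ, Z))
  →13  S(add(add(SSZ, SSSZ), mul(SZ, Z)))
  →14  S(add(S(add(SZ, SSSZ)), mul(SZ, Z)))
  →15  S(S(add(add(SZ, SSSZ), mul(SZ, Z))))
  →16  S(S(add(S(add(Z, SSSZ)), mul(SZ, Z))))
  →17  S(S(S(add(add(Z, SSSZ), mul(SZ, Z)))))
  →18  S(S(S(add(SSSZ, mul(SZ, Z)))))
  →19  S(S(S(S(add(SSZ, mul(SZ, Z))))))
  →20  S(S(S(S(S(add(SZ, mul(SZ, Z)))))))
  →21  S(S(S(S(S(S(add(Z, mul(SZ, Z))))))))
  →22  S(S(S(S(S(S(mul(SZ, Z)))))))
  →23  S(S(S(S(S(S(add(Z, mul(Z, Z))))))))
  →24  S(S(S(S(S(S(mul(Z, Z)))))))
  →25  S^6(Z)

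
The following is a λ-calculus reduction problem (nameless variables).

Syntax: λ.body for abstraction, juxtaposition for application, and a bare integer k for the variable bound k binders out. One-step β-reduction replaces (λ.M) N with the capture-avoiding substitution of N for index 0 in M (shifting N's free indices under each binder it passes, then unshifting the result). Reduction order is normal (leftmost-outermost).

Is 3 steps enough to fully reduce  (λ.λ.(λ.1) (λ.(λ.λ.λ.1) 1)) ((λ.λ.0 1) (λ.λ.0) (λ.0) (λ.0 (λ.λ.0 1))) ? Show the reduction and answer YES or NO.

  start: (λ.λ.(λ.1) (λ.(λ.λ.λ.1) 1)) ((λ.λ.0 1) (λ.λ.0) (λ.0) (λ.0 (λ.λ.0 1)))
  →1  λ.(λ.1) (λ.(λ.λ.λ.1) 1)
  →2  λ.0

Answer: YES — reaches normal form λ.0 in 2 ≤ 3 steps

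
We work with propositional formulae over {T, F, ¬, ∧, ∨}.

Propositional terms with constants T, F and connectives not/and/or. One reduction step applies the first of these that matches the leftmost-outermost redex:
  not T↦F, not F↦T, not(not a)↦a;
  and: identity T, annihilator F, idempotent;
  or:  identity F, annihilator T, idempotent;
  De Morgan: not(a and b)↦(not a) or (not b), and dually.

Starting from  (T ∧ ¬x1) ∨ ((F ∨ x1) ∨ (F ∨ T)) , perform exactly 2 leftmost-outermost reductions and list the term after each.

Answer: after 2 steps: ¬x1 ∨ (x1 ∨ (F ∨ T))

Derivation:
  start: (T ∧ ¬x1) ∨ ((F ∨ x1) ∨ (F ∨ T))
  step 1: ¬x1 ∨ ((F ∨ x1) ∨ (F ∨ T))
  step 2: ¬x1 ∨ (x1 ∨ (F ∨ T))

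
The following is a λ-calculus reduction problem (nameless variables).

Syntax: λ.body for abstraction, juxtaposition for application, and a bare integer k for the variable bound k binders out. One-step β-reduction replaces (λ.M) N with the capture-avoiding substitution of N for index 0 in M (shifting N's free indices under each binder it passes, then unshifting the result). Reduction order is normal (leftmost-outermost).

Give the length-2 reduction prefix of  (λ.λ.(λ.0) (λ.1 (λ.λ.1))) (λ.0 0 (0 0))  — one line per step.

  start: (λ.λ.(λ.0) (λ.1 (λ.λ.1))) (λ.0 0 (0 0))
  step 1: λ.(λ.0) (λ.1 (λ.λ.1))
  step 2: λ.λ.1 (λ.λ.1)

Answer: after 2 steps: λ.λ.1 (λ.λ.1)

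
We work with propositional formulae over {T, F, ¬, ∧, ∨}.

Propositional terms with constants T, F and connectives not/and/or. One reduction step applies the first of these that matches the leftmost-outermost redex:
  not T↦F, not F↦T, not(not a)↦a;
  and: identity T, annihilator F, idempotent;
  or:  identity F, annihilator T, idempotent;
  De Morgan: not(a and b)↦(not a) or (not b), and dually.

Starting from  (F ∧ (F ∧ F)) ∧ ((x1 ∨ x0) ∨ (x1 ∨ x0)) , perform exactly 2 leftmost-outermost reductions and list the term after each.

Answer: after 2 steps: F

Working:
  start: (F ∧ (F ∧ F)) ∧ ((x1 ∨ x0) ∨ (x1 ∨ x0))
  [1] F ∧ ((x1 ∨ x0) ∨ (x1 ∨ x0))
  [2] F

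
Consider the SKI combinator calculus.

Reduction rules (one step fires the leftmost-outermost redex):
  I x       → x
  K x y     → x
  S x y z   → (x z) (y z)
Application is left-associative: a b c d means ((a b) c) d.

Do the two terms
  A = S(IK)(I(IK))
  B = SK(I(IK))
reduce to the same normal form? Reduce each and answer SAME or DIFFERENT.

Term A:
  start: S(IK)(I(IK))
  →1  SK(I(IK))
  →2  SK(IK)
  →3  SKK

Term B:
  start: SK(I(IK))
  →1  SK(IK)
  →2  SKK

Answer: SAME — A ⇓ SKK, B ⇓ SKK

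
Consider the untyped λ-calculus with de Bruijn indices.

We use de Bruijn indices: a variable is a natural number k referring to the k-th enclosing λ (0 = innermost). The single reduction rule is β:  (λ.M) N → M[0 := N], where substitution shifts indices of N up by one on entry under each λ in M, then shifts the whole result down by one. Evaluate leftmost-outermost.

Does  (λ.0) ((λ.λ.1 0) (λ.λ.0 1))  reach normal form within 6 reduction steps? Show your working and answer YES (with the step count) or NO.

Answer: YES — reaches normal form λ.λ.0 1 in 3 ≤ 6 steps

Working:
  start: (λ.0) ((λ.λ.1 0) (λ.λ.0 1))
  step 1: (λ.λ.1 0) (λ.λ.0 1)
  step 2: λ.(λ.λ.0 1) 0
  step 3: λ.λ.0 1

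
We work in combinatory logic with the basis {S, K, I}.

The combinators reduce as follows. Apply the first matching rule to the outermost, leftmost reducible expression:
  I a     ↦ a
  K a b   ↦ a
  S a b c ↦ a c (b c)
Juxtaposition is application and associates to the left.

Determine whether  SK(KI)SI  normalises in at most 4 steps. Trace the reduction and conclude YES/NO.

Answer: YES — reaches normal form SI in 2 ≤ 4 steps

Derivation:
  start: SK(KI)SI
  step 1: KS(KIS)I
  step 2: SI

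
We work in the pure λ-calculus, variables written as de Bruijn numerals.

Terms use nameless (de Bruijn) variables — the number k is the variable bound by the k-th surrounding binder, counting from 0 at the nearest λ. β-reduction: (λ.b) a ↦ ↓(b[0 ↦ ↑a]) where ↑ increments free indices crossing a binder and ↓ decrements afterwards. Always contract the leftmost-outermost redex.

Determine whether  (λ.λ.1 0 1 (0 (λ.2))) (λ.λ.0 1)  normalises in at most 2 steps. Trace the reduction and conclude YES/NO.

Answer: NO — after 2 steps the term is λ.(λ.0 1) (λ.λ.0 1) (0 (λ.λ.λ.0 1)), not yet normal

Working:
  start: (λ.λ.1 0 1 (0 (λ.2))) (λ.λ.0 1)
  →1  λ.(λ.λ.0 1) 0 (λ.λ.0 1) (0 (λ.λ.λ.0 1))
  →2  λ.(λ.0 1) (λ.λ.0 1) (0 (λ.λ.λ.0 1))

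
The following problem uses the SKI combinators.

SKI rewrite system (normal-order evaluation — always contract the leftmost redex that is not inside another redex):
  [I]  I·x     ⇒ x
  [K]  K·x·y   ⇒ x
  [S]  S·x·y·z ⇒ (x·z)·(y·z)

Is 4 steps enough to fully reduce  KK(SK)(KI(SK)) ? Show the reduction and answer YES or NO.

  start: KK(SK)(KI(SK))
  [1] K(KI(SK))
  [2] KI

Answer: YES — reaches normal form KI in 2 ≤ 4 steps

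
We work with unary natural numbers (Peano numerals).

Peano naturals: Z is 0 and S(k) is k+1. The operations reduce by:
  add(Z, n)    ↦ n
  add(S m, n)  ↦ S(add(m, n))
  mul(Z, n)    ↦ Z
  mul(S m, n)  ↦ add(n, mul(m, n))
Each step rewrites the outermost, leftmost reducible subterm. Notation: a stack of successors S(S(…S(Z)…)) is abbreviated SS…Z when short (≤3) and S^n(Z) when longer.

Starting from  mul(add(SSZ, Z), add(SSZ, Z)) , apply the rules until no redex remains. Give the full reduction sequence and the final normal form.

Answer: normal form = S^4(Z)  (in 18 steps)

Derivation:
  start: mul(add(SSZ, Z), add(SSZ, Z))
  [1] mul(S(add(SZ, Z)), add(SSZ, Z))
  [2] add(add(SSZ, Z), mul(add(SZ, Z), add(SSZ, Z)))
  [3] add(S(add(SZ, Z)), mul(add(SZ, Z), add(SSZ, Z)))
  [4] S(add(add(SZ, Z), mul(add(SZ, Z), add(SSZ, Z))))
  [5] S(add(S(add(Z, Z)), mul(add(SZ, Z), add(SSZ, Z))))
  [6] S(S(add(add(Z, Z), mul(add(SZ, Z), add(SSZ, Z)))))
  [7] S(S(add(Z, mul(add(SZ, Z), add(SSZ, Z)))))
  [8] S(S(mul(add(SZ, Z), add(SSZ, Z))))
  [9] S(S(mul(S(add(Z, Z)), add(SSZ, Z))))
  [10] S(S(add(add(SSZ, Z), mul(add(Z, Z), add(SSZ, Z)))))
  [11] S(S(add(S(add(SZ, Z)), mul(add(Z, Z), add(SSZ, Z)))))
  [12] S(S(S(add(add(SZ, Z), mul(add(Z, Z), add(SSZ, Z))))))
  [13] S(S(S(add(S(add(Z, Z)), mul(add(Z, Z), add(SSZ, Z))))))
  [14] S(S(S(S(add(add(Z, Z), mul(add(Z, Z), add(SSZ, Z)))))))
  [15] S(S(S(S(add(Z, mul(add(Z, Z), add(SSZ, Z)))))))
  [16] S(S(S(S(mul(add(Z, Z), add(SSZ, Z))))))
  [17] S(S(S(S(mul(Z, add(SSZ, Z))))))
  [18] S^4(Z)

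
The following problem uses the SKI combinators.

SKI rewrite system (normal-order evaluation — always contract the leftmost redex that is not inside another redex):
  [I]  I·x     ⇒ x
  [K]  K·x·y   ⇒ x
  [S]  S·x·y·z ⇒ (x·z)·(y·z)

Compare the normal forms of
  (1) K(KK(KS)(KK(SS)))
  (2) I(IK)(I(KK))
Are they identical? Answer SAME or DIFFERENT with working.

Answer: SAME — A ⇓ K(KK), B ⇓ K(KK)

Derivation:
Term A:
  start: K(KK(KS)(KK(SS)))
  →1  K(K(KK(SS)))
  →2  K(KK)

Term B:
  start: I(IK)(I(KK))
  →1  IK(I(KK))
  →2  K(I(KK))
  →3  K(KK)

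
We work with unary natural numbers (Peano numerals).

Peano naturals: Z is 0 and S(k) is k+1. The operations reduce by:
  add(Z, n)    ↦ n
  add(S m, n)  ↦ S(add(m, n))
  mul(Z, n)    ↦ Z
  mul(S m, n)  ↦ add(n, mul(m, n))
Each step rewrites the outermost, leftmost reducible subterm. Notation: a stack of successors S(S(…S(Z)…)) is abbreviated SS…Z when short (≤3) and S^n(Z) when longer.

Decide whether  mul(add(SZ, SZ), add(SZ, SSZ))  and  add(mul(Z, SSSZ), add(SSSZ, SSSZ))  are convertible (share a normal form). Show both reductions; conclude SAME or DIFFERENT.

Term A:
  start: mul(add(SZ, SZ), add(SZ, SSZ))
  →1  mul(S(add(Z, SZ)), add(SZ, SSZ))
  →2  add(add(SZ, SSZ), mul(add(Z, SZ), add(SZ, SSZ)))
  →3  add(S(add(Z, SSZ)), mul(add(Z, SZ), add(SZ, SSZ)))
  →4  S(add(add(Z, SSZ), mul(add(Z, SZ), add(SZ, SSZ))))
  →5  S(add(SSZ, mul(add(Z, SZ), add(SZ, SSZ))))
  →6  S(S(add(SZ, mul(add(Z, SZ), add(SZ, SSZ)))))
  →7  S(S(S(add(Z, mul(add(Z, SZ), add(SZ, SSZ))))))
  →8  S(S(S(mul(add(Z, SZ), add(SZ, SSZ)))))
  →9  S(S(S(mul(SZ, add(SZ, SSZ)))))
  →10  S(S(S(add(add(SZ, SSZ), mul(Z, add(SZ, SSZ))))))
  →11  S(S(S(add(S(add(Z, SSZ)), mul(Z, add(SZ, SSZ))))))
  →12  S(S(S(S(add(add(Z, SSZ), mul(Z, add(SZ, SSZ)))))))
  →13  S(S(S(S(add(SSZ, mul(Z, add(SZ, SSZ)))))))
  →14  S(S(S(S(S(add(SZ, mul(Z, add(SZ, SSZ))))))))
  →15  S(S(S(S(S(S(add(Z, mul(Z, add(SZ, SSZ)))))))))
  →16  S(S(S(S(S(S(mul(Z, add(SZ, SSZ))))))))
  →17  S^6(Z)

Term B:
  start: add(mul(Z, SSSZ), add(SSSZ, SSSZ))
  →1  add(Z, add(SSSZ, SSSZ))
  →2  add(SSSZ, SSSZ)
  →3  S(add(SSZ, SSSZ))
  →4  S(S(add(SZ, SSSZ)))
  →5  S(S(S(add(Z, SSSZ))))
  →6  S^6(Z)

Answer: SAME — A ⇓ S^6(Z), B ⇓ S^6(Z)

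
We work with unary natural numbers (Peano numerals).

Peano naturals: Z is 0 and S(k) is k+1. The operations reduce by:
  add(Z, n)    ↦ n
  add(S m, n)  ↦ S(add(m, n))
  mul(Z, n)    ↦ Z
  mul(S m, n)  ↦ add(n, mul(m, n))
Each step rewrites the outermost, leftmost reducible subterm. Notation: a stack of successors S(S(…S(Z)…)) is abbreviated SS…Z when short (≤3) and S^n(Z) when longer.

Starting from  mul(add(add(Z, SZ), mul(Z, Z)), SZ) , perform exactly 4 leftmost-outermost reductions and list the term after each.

Answer: after 4 steps: S(add(Z, mul(add(Z, mul(Z, Z)), SZ)))

Reduction:
  start: mul(add(add(Z, SZ), mul(Z, Z)), SZ)
  step 1: mul(add(SZ, mul(Z, Z)), SZ)
  step 2: mul(S(add(Z, mul(Z, Z))), SZ)
  step 3: add(SZ, mul(add(Z, mul(Z, Z)), SZ))
  step 4: S(add(Z, mul(add(Z, mul(Z, Z)), SZ)))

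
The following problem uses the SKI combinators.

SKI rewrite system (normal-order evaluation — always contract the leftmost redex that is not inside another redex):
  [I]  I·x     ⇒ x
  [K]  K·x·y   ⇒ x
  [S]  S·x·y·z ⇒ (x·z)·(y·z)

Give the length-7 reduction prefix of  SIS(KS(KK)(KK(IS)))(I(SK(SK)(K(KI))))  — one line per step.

  start: SIS(KS(KK)(KK(IS)))(I(SK(SK)(K(KI))))
  [1] I(KS(KK)(KK(IS)))(S(KS(KK)(KK(IS))))(I(SK(SK)(K(KI))))
  [2] KS(KK)(KK(IS))(S(KS(KK)(KK(IS))))(I(SK(SK)(K(KI))))
  [3] S(KK(IS))(S(KS(KK)(KK(IS))))(I(SK(SK)(K(KI))))
  [4] KK(IS)(I(SK(SK)(K(KI))))(S(KS(KK)(KK(IS)))(I(SK(SK)(K(KI)))))
  [5] K(I(SK(SK)(K(KI))))(S(KS(KK)(KK(IS)))(I(SK(SK)(K(KI)))))
  [6] I(SK(SK)(K(KI)))
  [7] SK(SK)(K(KI))

Answer: after 7 steps: SK(SK)(K(KI))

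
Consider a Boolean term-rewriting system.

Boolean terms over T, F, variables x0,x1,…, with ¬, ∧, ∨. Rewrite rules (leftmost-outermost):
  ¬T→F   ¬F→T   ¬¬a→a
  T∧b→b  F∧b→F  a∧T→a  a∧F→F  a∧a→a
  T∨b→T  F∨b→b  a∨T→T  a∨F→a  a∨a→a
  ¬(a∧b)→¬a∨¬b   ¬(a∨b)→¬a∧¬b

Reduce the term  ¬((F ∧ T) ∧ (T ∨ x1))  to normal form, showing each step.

Answer: normal form = T  (in 5 steps)

Working:
  start: ¬((F ∧ T) ∧ (T ∨ x1))
  [1] ¬(F ∧ T) ∨ ¬(T ∨ x1)
  [2] (¬F ∨ ¬T) ∨ ¬(T ∨ x1)
  [3] (T ∨ ¬T) ∨ ¬(T ∨ x1)
  [4] T ∨ ¬(T ∨ x1)
  [5] T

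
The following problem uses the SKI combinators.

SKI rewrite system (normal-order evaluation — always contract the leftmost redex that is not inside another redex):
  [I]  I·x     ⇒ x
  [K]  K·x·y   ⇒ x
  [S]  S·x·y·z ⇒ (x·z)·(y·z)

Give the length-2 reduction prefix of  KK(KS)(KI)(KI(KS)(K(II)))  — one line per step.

Answer: after 2 steps: KI

Reduction:
  start: KK(KS)(KI)(KI(KS)(K(II)))
  step 1: K(KI)(KI(KS)(K(II)))
  step 2: KI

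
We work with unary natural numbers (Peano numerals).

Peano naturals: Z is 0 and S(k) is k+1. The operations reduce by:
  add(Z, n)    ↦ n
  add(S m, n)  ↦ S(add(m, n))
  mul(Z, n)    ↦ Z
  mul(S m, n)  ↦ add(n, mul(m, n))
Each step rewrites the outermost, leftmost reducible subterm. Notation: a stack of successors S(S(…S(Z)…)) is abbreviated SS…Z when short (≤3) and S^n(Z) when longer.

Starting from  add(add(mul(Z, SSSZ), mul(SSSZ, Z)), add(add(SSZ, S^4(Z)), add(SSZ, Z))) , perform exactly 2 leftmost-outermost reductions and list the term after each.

Answer: after 2 steps: add(mul(SSSZ, Z), add(add(SSZ, S^4(Z)), add(SSZ, Z)))

Working:
  start: add(add(mul(Z, SSSZ), mul(SSSZ, Z)), add(add(SSZ, S^4(Z)), add(SSZ, Z)))
  →1  add(add(Z, mul(SSSZ, Z)), add(add(SSZ, S^4(Z)), add(SSZ, Z)))
  →2  add(mul(SSSZ, Z), add(add(SSZ, S^4(Z)), add(SSZ, Z)))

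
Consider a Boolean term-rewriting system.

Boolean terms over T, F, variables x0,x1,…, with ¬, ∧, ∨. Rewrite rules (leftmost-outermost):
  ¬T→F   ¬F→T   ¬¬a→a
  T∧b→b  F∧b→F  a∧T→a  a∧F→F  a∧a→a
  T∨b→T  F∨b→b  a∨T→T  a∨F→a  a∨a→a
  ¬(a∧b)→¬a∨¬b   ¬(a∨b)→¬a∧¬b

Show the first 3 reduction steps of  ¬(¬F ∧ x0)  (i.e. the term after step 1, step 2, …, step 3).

Answer: after 3 steps: ¬x0

Derivation:
  start: ¬(¬F ∧ x0)
  [1] ¬¬F ∨ ¬x0
  [2] F ∨ ¬x0
  [3] ¬x0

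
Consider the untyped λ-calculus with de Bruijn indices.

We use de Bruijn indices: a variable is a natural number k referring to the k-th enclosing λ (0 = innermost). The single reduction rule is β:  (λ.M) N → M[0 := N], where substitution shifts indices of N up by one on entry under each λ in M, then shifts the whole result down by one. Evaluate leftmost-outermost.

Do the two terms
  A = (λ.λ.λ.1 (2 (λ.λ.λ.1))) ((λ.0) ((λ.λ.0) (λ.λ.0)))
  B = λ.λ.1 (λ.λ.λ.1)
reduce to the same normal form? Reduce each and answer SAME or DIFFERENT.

Answer: SAME — A ⇓ λ.λ.1 (λ.λ.λ.1), B ⇓ λ.λ.1 (λ.λ.λ.1)

Working:
Term A:
  start: (λ.λ.λ.1 (2 (λ.λ.λ.1))) ((λ.0) ((λ.λ.0) (λ.λ.0)))
  step 1: λ.λ.1 ((λ.0) ((λ.λ.0) (λ.λ.0)) (λ.λ.λ.1))
  step 2: λ.λ.1 ((λ.λ.0) (λ.λ.0) (λ.λ.λ.1))
  step 3: λ.λ.1 ((λ.0) (λ.λ.λ.1))
  step 4: λ.λ.1 (λ.λ.λ.1)

Term B:
  start: λ.λ.1 (λ.λ.λ.1)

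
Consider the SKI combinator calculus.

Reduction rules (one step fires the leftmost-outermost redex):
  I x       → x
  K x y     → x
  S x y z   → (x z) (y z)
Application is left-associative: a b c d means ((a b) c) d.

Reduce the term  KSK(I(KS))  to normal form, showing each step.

Answer: normal form = S(KS)  (in 2 steps)

Working:
  start: KSK(I(KS))
  step 1: S(I(KS))
  step 2: S(KS)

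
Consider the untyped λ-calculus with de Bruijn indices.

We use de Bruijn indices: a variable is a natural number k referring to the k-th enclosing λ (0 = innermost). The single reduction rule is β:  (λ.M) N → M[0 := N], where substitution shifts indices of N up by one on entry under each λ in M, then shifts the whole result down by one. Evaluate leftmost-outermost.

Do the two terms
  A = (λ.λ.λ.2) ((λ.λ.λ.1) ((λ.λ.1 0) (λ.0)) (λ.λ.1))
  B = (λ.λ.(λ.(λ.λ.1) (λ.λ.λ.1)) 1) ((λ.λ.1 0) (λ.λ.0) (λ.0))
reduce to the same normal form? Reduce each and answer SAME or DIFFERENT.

Answer: SAME — A ⇓ λ.λ.λ.λ.λ.1, B ⇓ λ.λ.λ.λ.λ.1

Working:
Term A:
  start: (λ.λ.λ.2) ((λ.λ.λ.1) ((λ.λ.1 0) (λ.0)) (λ.λ.1))
  →1  λ.λ.(λ.λ.λ.1) ((λ.λ.1 0) (λ.0)) (λ.λ.1)
  →2  λ.λ.(λ.λ.1) (λ.λ.1)
  →3  λ.λ.λ.λ.λ.1

Term B:
  start: (λ.λ.(λ.(λ.λ.1) (λ.λ.λ.1)) 1) ((λ.λ.1 0) (λ.λ.0) (λ.0))
  →1  λ.(λ.(λ.λ.1) (λ.λ.λ.1)) ((λ.λ.1 0) (λ.λ.0) (λ.0))
  →2  λ.(λ.λ.1) (λ.λ.λ.1)
  →3  λ.λ.λ.λ.λ.1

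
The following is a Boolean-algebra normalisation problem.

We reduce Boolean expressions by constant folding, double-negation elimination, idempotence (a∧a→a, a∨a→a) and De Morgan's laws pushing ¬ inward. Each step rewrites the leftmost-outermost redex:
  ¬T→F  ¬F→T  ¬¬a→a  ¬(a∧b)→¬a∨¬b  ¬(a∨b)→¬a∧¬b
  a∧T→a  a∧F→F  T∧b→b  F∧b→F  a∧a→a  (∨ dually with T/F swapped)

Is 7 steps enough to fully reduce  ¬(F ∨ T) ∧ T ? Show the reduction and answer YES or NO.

  start: ¬(F ∨ T) ∧ T
  step 1: ¬(F ∨ T)
  step 2: ¬F ∧ ¬T
  step 3: T ∧ ¬T
  step 4: ¬T
  step 5: F

Answer: YES — reaches normal form F in 5 ≤ 7 steps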